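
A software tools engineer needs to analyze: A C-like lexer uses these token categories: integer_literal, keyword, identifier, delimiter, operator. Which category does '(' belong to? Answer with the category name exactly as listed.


Token: '('
Checking categories:
  identifier: no
  integer_literal: no
  operator: no
  keyword: no
  delimiter: YES
Category: delimiter

delimiter


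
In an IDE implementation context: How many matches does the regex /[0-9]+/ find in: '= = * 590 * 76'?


Pattern: /[0-9]+/ (int literals)
Input: '= = * 590 * 76'
Scanning for matches:
  Match 1: '590'
  Match 2: '76'
Total matches: 2

2


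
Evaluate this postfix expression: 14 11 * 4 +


Processing tokens left to right:
Push 14, Push 11
Pop 14 and 11, compute 14 * 11 = 154, push 154
Push 4
Pop 154 and 4, compute 154 + 4 = 158, push 158
Stack result: 158

158


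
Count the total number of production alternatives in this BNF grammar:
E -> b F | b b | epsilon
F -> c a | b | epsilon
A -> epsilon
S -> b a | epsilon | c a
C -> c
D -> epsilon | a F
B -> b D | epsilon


Counting alternatives per rule:
  E: 3 alternative(s)
  F: 3 alternative(s)
  A: 1 alternative(s)
  S: 3 alternative(s)
  C: 1 alternative(s)
  D: 2 alternative(s)
  B: 2 alternative(s)
Sum: 3 + 3 + 1 + 3 + 1 + 2 + 2 = 15

15


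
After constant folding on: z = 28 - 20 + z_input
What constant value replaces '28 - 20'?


Identifying constant sub-expression:
  Original: z = 28 - 20 + z_input
  28 and 20 are both compile-time constants
  Evaluating: 28 - 20 = 8
  After folding: z = 8 + z_input

8


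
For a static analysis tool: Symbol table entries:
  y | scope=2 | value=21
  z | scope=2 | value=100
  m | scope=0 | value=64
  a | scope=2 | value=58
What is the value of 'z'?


Searching symbol table for 'z':
  y | scope=2 | value=21
  z | scope=2 | value=100 <- MATCH
  m | scope=0 | value=64
  a | scope=2 | value=58
Found 'z' at scope 2 with value 100

100


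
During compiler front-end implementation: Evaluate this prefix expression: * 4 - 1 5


Parsing prefix expression: * 4 - 1 5
Step 1: Innermost operation '- 1 5'
  1 - 5 = -4
Step 2: Outer operation '* 4 [-4]'
  4 * -4 = -16

-16


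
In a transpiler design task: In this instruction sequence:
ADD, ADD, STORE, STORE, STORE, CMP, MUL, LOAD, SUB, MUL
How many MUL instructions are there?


Scanning instruction sequence for MUL:
  Position 1: ADD
  Position 2: ADD
  Position 3: STORE
  Position 4: STORE
  Position 5: STORE
  Position 6: CMP
  Position 7: MUL <- MATCH
  Position 8: LOAD
  Position 9: SUB
  Position 10: MUL <- MATCH
Matches at positions: [7, 10]
Total MUL count: 2

2


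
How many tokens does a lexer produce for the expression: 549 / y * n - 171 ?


Scanning '549 / y * n - 171'
Token 1: '549' -> integer_literal
Token 2: '/' -> operator
Token 3: 'y' -> identifier
Token 4: '*' -> operator
Token 5: 'n' -> identifier
Token 6: '-' -> operator
Token 7: '171' -> integer_literal
Total tokens: 7

7


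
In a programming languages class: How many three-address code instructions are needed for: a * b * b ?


Expression: a * b * b
Generating three-address code (respecting * over +/- precedence):
  Instruction 1: t1 = a * b
  Instruction 2: t2 = t1 * b
Total instructions: 2

2


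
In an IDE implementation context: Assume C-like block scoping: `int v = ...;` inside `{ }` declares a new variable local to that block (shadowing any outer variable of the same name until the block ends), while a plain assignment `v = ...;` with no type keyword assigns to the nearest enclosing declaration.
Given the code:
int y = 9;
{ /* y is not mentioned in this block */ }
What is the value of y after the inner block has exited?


Analyzing scoping rules:
Outer scope: declares y = 9
Inner block: y is neither redeclared nor assigned -> unchanged
After the block -> 9
Result: 9

9


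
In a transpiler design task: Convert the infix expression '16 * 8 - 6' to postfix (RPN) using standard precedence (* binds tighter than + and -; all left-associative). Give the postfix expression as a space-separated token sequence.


Applying the shunting-yard algorithm:
  Operand 16 -> output
  Push '*' onto operator stack -> op-stack: [*]
  Operand 8 -> output
  See '-' (prec 1); top '*' (prec 2) >= it -> pop '*' to output
  Push '-' onto operator stack -> op-stack: [-]
  Operand 6 -> output
  End of input: pop '-' to output
Postfix result: 16 8 * 6 -

16 8 * 6 -


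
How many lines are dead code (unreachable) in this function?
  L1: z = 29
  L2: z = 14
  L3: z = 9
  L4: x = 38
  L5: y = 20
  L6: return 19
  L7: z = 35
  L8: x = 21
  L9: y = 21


Analyzing control flow:
  L1: reachable (before return)
  L2: reachable (before return)
  L3: reachable (before return)
  L4: reachable (before return)
  L5: reachable (before return)
  L6: reachable (return statement)
  L7: DEAD (after return at L6)
  L8: DEAD (after return at L6)
  L9: DEAD (after return at L6)
Return at L6, total lines = 9
Dead lines: L7 through L9
Count: 3

3


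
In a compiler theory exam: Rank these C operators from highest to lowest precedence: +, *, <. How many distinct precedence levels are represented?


Looking up precedence for each operator:
  + -> precedence 5
  * -> precedence 6
  < -> precedence 4
Sorted highest to lowest: *, +, <
Distinct precedence values: [6, 5, 4]
Number of distinct levels: 3

3


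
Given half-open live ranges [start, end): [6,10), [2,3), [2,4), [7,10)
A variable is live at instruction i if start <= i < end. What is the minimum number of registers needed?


Live ranges:
  Var0: [6, 10)
  Var1: [2, 3)
  Var2: [2, 4)
  Var3: [7, 10)
Sweep-line events (position, delta, active):
  pos=2 start -> active=1
  pos=2 start -> active=2
  pos=3 end -> active=1
  pos=4 end -> active=0
  pos=6 start -> active=1
  pos=7 start -> active=2
  pos=10 end -> active=1
  pos=10 end -> active=0
Maximum simultaneous active: 2
Minimum registers needed: 2

2


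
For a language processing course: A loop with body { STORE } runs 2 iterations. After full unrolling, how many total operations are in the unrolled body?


Loop body operations: STORE (1 op per iteration)
Unrolling 2 iterations:
  Iteration 1: STORE (1 ops)
  Iteration 2: STORE (1 ops)
Total: 2 iterations * 1 ops/iter = 2 operations

2


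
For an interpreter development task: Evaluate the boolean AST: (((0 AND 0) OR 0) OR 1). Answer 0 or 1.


Step 1: Evaluate inner node
  0 AND 0 = 0
Step 2: Evaluate next node
  0 OR 0 = 0
Step 3: Evaluate root node
  0 OR 1 = 1

1


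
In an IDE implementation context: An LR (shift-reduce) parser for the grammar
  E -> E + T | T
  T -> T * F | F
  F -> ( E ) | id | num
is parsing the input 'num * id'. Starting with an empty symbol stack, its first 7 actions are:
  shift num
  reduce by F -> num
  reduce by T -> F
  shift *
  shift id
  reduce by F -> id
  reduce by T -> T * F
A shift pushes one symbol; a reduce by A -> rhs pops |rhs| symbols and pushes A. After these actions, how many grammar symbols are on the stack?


Tracking the symbol stack through each action:
  Action 1: shift 'num' : push -> stack = [num] (size 1)
  Action 2: reduce by F -> num : pop 1, push F -> stack = [F] (size 1)
  Action 3: reduce by T -> F : pop 1, push T -> stack = [T] (size 1)
  Action 4: shift '*' : push -> stack = [T, *] (size 2)
  Action 5: shift 'id' : push -> stack = [T, *, id] (size 3)
  Action 6: reduce by F -> id : pop 1, push F -> stack = [T, *, F] (size 3)
  Action 7: reduce by T -> T * F : pop 3, push T -> stack = [T] (size 1)
Final stack size: 1

1


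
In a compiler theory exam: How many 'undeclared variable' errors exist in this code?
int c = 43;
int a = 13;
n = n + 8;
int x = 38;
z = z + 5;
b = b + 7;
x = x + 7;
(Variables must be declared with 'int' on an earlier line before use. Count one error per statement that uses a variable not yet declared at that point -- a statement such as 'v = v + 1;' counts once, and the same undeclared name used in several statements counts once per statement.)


Scanning code line by line:
  Line 1: declare 'c' -> declared = ['c']
  Line 2: declare 'a' -> declared = ['a', 'c']
  Line 3: use 'n' -> ERROR (undeclared)
  Line 4: declare 'x' -> declared = ['a', 'c', 'x']
  Line 5: use 'z' -> ERROR (undeclared)
  Line 6: use 'b' -> ERROR (undeclared)
  Line 7: use 'x' -> OK (declared)
Total undeclared variable errors: 3

3


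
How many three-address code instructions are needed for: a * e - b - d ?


Expression: a * e - b - d
Generating three-address code (respecting * over +/- precedence):
  Instruction 1: t1 = a * e
  Instruction 2: t2 = t1 - b
  Instruction 3: t3 = t2 - d
Total instructions: 3

3


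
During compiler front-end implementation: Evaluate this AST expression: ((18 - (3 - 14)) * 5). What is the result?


Expression: ((18 - (3 - 14)) * 5)
Evaluating step by step:
  3 - 14 = -11
  18 - -11 = 29
  29 * 5 = 145
Result: 145

145


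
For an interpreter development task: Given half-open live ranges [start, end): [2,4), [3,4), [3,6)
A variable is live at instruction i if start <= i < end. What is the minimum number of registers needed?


Live ranges:
  Var0: [2, 4)
  Var1: [3, 4)
  Var2: [3, 6)
Sweep-line events (position, delta, active):
  pos=2 start -> active=1
  pos=3 start -> active=2
  pos=3 start -> active=3
  pos=4 end -> active=2
  pos=4 end -> active=1
  pos=6 end -> active=0
Maximum simultaneous active: 3
Minimum registers needed: 3

3


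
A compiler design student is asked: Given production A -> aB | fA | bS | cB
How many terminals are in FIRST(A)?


Production: A -> aB | fA | bS | cB
Examining each alternative for leading terminals:
  A -> aB : first terminal = 'a'
  A -> fA : first terminal = 'f'
  A -> bS : first terminal = 'b'
  A -> cB : first terminal = 'c'
FIRST(A) = {a, b, c, f}
Count: 4

4


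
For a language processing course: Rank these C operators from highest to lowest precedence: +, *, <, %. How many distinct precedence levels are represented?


Looking up precedence for each operator:
  + -> precedence 5
  * -> precedence 6
  < -> precedence 4
  % -> precedence 6
Sorted highest to lowest: *, %, +, <
Distinct precedence values: [6, 5, 4]
Number of distinct levels: 3

3


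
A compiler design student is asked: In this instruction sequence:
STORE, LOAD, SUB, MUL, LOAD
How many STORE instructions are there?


Scanning instruction sequence for STORE:
  Position 1: STORE <- MATCH
  Position 2: LOAD
  Position 3: SUB
  Position 4: MUL
  Position 5: LOAD
Matches at positions: [1]
Total STORE count: 1

1


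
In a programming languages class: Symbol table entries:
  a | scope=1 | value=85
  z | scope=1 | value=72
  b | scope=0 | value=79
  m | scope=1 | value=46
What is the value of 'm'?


Searching symbol table for 'm':
  a | scope=1 | value=85
  z | scope=1 | value=72
  b | scope=0 | value=79
  m | scope=1 | value=46 <- MATCH
Found 'm' at scope 1 with value 46

46


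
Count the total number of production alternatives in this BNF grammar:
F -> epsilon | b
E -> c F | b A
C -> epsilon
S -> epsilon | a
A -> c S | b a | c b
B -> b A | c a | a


Counting alternatives per rule:
  F: 2 alternative(s)
  E: 2 alternative(s)
  C: 1 alternative(s)
  S: 2 alternative(s)
  A: 3 alternative(s)
  B: 3 alternative(s)
Sum: 2 + 2 + 1 + 2 + 3 + 3 = 13

13


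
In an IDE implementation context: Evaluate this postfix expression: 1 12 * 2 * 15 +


Processing tokens left to right:
Push 1, Push 12
Pop 1 and 12, compute 1 * 12 = 12, push 12
Push 2
Pop 12 and 2, compute 12 * 2 = 24, push 24
Push 15
Pop 24 and 15, compute 24 + 15 = 39, push 39
Stack result: 39

39


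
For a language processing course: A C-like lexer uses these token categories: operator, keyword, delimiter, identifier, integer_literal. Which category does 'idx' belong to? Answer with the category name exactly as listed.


Token: 'idx'
Checking categories:
  identifier: YES
  integer_literal: no
  operator: no
  keyword: no
  delimiter: no
Category: identifier

identifier


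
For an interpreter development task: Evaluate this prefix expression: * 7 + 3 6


Parsing prefix expression: * 7 + 3 6
Step 1: Innermost operation '+ 3 6'
  3 + 6 = 9
Step 2: Outer operation '* 7 [9]'
  7 * 9 = 63

63


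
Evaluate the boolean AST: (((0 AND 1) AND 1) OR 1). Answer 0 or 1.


Step 1: Evaluate inner node
  0 AND 1 = 0
Step 2: Evaluate next node
  0 AND 1 = 0
Step 3: Evaluate root node
  0 OR 1 = 1

1


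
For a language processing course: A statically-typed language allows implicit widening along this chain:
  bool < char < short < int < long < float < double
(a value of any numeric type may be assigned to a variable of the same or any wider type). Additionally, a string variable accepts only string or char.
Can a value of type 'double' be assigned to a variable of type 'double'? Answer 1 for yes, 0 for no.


Target variable type: double
Source value type: double
Numeric ranks: double=6, double=6
Widening allowed iff rank(source) <= rank(target): 6 <= 6? Yes
Result: 1

1


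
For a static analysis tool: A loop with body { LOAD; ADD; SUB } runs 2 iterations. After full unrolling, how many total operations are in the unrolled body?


Loop body operations: LOAD, ADD, SUB (3 ops per iteration)
Unrolling 2 iterations:
  Iteration 1: LOAD, ADD, SUB (3 ops)
  Iteration 2: LOAD, ADD, SUB (3 ops)
Total: 2 iterations * 3 ops/iter = 6 operations

6


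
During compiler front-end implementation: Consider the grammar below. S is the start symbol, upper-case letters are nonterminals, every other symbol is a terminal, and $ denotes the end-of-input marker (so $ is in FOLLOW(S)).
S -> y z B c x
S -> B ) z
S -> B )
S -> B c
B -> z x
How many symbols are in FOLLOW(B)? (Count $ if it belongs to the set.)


S is the start symbol and does not occur in any rule body, so FOLLOW(S) = {$}.
Examining every occurrence of B in a rule body:
  S -> y z B c x : B is followed by terminal 'c' -> add 'c'
  S -> B ) z : B is followed by terminal ')' -> add ')'
  S -> B ) : B is followed by terminal ')' -> add ')' (already in the set)
  S -> B c : B is followed by terminal 'c' -> add 'c' (already in the set)
  B -> z x : B does not occur in the body -> contributes nothing
FOLLOW(B) = {), c}
Count: 2

2


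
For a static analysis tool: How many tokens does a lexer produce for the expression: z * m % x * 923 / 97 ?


Scanning 'z * m % x * 923 / 97'
Token 1: 'z' -> identifier
Token 2: '*' -> operator
Token 3: 'm' -> identifier
Token 4: '%' -> operator
Token 5: 'x' -> identifier
Token 6: '*' -> operator
Token 7: '923' -> integer_literal
Token 8: '/' -> operator
Token 9: '97' -> integer_literal
Total tokens: 9

9


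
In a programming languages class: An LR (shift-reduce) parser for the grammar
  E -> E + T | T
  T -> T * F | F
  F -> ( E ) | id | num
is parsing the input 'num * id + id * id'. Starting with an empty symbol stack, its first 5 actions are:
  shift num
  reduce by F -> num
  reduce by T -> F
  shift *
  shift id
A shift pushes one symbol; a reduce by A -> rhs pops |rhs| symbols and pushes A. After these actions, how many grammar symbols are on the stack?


Tracking the symbol stack through each action:
  Action 1: shift 'num' : push -> stack = [num] (size 1)
  Action 2: reduce by F -> num : pop 1, push F -> stack = [F] (size 1)
  Action 3: reduce by T -> F : pop 1, push T -> stack = [T] (size 1)
  Action 4: shift '*' : push -> stack = [T, *] (size 2)
  Action 5: shift 'id' : push -> stack = [T, *, id] (size 3)
Final stack size: 3

3


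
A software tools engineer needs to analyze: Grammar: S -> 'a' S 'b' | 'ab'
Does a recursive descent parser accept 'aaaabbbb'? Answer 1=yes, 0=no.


Grammar accepts strings of the form a^n b^n (n >= 1)
Word: 'aaaabbbb'
Counting: 4 a's and 4 b's
Check: 4 == 4? Yes
Derivation (S -> aSb applied 3 time(s), then S -> ab): S => aSb => aaSbb => aaaSbbb => aaaabbbb
Accepted

1


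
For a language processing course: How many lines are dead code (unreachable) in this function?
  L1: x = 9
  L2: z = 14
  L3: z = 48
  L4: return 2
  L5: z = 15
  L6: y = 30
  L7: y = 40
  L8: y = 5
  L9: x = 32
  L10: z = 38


Analyzing control flow:
  L1: reachable (before return)
  L2: reachable (before return)
  L3: reachable (before return)
  L4: reachable (return statement)
  L5: DEAD (after return at L4)
  L6: DEAD (after return at L4)
  L7: DEAD (after return at L4)
  L8: DEAD (after return at L4)
  L9: DEAD (after return at L4)
  L10: DEAD (after return at L4)
Return at L4, total lines = 10
Dead lines: L5 through L10
Count: 6

6


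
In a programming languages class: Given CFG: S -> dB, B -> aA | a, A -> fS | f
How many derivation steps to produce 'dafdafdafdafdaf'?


Grammar: S -> dB, B -> aA | a, A -> fS | f
Deriving 'dafdafdafdafdaf':
Step 1: S -> dB => dB
Step 2: B -> aA => daA
Step 3: A -> fS => dafS
Step 4: S -> dB => dafdB
Step 5: B -> aA => dafdaA
Step 6: A -> fS => dafdafS
Step 7: S -> dB => dafdafdB
Step 8: B -> aA => dafdafdaA
Step 9: A -> fS => dafdafdafS
Step 10: S -> dB => dafdafdafdB
Step 11: B -> aA => dafdafdafdaA
Step 12: A -> fS => dafdafdafdafS
Step 13: S -> dB => dafdafdafdafdB
Step 14: B -> aA => dafdafdafdafdaA
Step 15: A -> f => dafdafdafdafdaf
Total derivation steps: 15

15


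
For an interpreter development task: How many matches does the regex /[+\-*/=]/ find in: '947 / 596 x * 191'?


Pattern: /[+\-*/=]/ (operators)
Input: '947 / 596 x * 191'
Scanning for matches:
  Match 1: '/'
  Match 2: '*'
Total matches: 2

2


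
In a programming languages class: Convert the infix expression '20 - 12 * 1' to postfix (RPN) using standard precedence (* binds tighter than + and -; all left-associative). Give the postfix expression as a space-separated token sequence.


Applying the shunting-yard algorithm:
  Operand 20 -> output
  Push '-' onto operator stack -> op-stack: [-]
  Operand 12 -> output
  Push '*' onto operator stack -> op-stack: [-, *]
  Operand 1 -> output
  End of input: pop '*' to output
  End of input: pop '-' to output
Postfix result: 20 12 1 * -

20 12 1 * -


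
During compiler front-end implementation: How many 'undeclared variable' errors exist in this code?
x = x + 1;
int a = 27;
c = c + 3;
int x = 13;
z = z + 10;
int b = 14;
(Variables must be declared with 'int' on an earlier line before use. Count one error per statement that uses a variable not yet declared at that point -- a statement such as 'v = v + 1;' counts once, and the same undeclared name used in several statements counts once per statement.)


Scanning code line by line:
  Line 1: use 'x' -> ERROR (undeclared)
  Line 2: declare 'a' -> declared = ['a']
  Line 3: use 'c' -> ERROR (undeclared)
  Line 4: declare 'x' -> declared = ['a', 'x']
  Line 5: use 'z' -> ERROR (undeclared)
  Line 6: declare 'b' -> declared = ['a', 'b', 'x']
Total undeclared variable errors: 3

3


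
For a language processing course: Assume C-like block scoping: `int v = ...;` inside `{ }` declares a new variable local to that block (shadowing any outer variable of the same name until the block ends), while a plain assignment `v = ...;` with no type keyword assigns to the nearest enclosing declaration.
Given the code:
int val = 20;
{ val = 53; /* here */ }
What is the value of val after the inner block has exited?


Analyzing scoping rules:
Outer scope: declares val = 20
Inner block: 'val = 53;' has no type keyword, so it is an assignment to the outer val (no shadowing)
The assignment changed the outer variable itself, so the new value persists after the block -> 53
Result: 53

53


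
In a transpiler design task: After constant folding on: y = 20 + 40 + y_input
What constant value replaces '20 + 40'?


Identifying constant sub-expression:
  Original: y = 20 + 40 + y_input
  20 and 40 are both compile-time constants
  Evaluating: 20 + 40 = 60
  After folding: y = 60 + y_input

60


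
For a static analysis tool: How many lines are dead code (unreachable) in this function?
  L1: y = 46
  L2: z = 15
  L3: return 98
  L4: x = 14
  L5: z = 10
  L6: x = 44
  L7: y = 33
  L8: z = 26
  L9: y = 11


Analyzing control flow:
  L1: reachable (before return)
  L2: reachable (before return)
  L3: reachable (return statement)
  L4: DEAD (after return at L3)
  L5: DEAD (after return at L3)
  L6: DEAD (after return at L3)
  L7: DEAD (after return at L3)
  L8: DEAD (after return at L3)
  L9: DEAD (after return at L3)
Return at L3, total lines = 9
Dead lines: L4 through L9
Count: 6

6


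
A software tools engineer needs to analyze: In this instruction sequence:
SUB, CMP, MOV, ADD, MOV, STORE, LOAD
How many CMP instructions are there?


Scanning instruction sequence for CMP:
  Position 1: SUB
  Position 2: CMP <- MATCH
  Position 3: MOV
  Position 4: ADD
  Position 5: MOV
  Position 6: STORE
  Position 7: LOAD
Matches at positions: [2]
Total CMP count: 1

1


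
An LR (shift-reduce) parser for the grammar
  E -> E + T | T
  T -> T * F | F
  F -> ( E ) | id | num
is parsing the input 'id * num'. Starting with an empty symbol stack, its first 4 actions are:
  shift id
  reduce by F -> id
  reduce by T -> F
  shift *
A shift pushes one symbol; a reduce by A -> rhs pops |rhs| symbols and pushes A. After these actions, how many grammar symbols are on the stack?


Tracking the symbol stack through each action:
  Action 1: shift 'id' : push -> stack = [id] (size 1)
  Action 2: reduce by F -> id : pop 1, push F -> stack = [F] (size 1)
  Action 3: reduce by T -> F : pop 1, push T -> stack = [T] (size 1)
  Action 4: shift '*' : push -> stack = [T, *] (size 2)
Final stack size: 2

2


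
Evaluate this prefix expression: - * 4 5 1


Parsing prefix expression: - * 4 5 1
Step 1: Innermost operation '* 4 5'
  4 * 5 = 20
Step 2: Outer operation '- [20] 1'
  20 - 1 = 19

19


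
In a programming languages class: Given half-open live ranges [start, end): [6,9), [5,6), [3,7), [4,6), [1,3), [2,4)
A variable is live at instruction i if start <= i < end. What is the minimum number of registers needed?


Live ranges:
  Var0: [6, 9)
  Var1: [5, 6)
  Var2: [3, 7)
  Var3: [4, 6)
  Var4: [1, 3)
  Var5: [2, 4)
Sweep-line events (position, delta, active):
  pos=1 start -> active=1
  pos=2 start -> active=2
  pos=3 end -> active=1
  pos=3 start -> active=2
  pos=4 end -> active=1
  pos=4 start -> active=2
  pos=5 start -> active=3
  pos=6 end -> active=2
  pos=6 end -> active=1
  pos=6 start -> active=2
  pos=7 end -> active=1
  pos=9 end -> active=0
Maximum simultaneous active: 3
Minimum registers needed: 3

3


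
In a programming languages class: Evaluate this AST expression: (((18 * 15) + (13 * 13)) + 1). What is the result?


Expression: (((18 * 15) + (13 * 13)) + 1)
Evaluating step by step:
  18 * 15 = 270
  13 * 13 = 169
  270 + 169 = 439
  439 + 1 = 440
Result: 440

440


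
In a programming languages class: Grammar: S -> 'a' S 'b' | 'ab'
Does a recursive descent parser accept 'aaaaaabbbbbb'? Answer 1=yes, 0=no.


Grammar accepts strings of the form a^n b^n (n >= 1)
Word: 'aaaaaabbbbbb'
Counting: 6 a's and 6 b's
Check: 6 == 6? Yes
Derivation (S -> aSb applied 5 time(s), then S -> ab): S => aSb => aaSbb => aaaSbbb => aaaaSbbbb => aaaaaSbbbbb => aaaaaabbbbbb
Accepted

1


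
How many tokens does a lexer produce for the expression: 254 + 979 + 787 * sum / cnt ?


Scanning '254 + 979 + 787 * sum / cnt'
Token 1: '254' -> integer_literal
Token 2: '+' -> operator
Token 3: '979' -> integer_literal
Token 4: '+' -> operator
Token 5: '787' -> integer_literal
Token 6: '*' -> operator
Token 7: 'sum' -> identifier
Token 8: '/' -> operator
Token 9: 'cnt' -> identifier
Total tokens: 9

9


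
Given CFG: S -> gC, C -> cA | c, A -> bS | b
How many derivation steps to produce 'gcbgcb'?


Grammar: S -> gC, C -> cA | c, A -> bS | b
Deriving 'gcbgcb':
Step 1: S -> gC => gC
Step 2: C -> cA => gcA
Step 3: A -> bS => gcbS
Step 4: S -> gC => gcbgC
Step 5: C -> cA => gcbgcA
Step 6: A -> b => gcbgcb
Total derivation steps: 6

6


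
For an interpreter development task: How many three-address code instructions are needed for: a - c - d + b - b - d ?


Expression: a - c - d + b - b - d
Generating three-address code (respecting * over +/- precedence):
  Instruction 1: t1 = a - c
  Instruction 2: t2 = t1 - d
  Instruction 3: t3 = t2 + b
  Instruction 4: t4 = t3 - b
  Instruction 5: t5 = t4 - d
Total instructions: 5

5


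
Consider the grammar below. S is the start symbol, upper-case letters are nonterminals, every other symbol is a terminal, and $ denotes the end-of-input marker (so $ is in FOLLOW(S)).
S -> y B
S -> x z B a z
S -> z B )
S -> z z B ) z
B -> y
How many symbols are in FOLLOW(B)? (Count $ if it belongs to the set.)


S is the start symbol and does not occur in any rule body, so FOLLOW(S) = {$}.
Examining every occurrence of B in a rule body:
  S -> y B : B is at the right end -> add FOLLOW(S) = {$}
  S -> x z B a z : B is followed by terminal 'a' -> add 'a'
  S -> z B ) : B is followed by terminal ')' -> add ')'
  S -> z z B ) z : B is followed by terminal ')' -> add ')' (already in the set)
  B -> y : B does not occur in the body -> contributes nothing
FOLLOW(B) = {), a, $}
Count: 3

3


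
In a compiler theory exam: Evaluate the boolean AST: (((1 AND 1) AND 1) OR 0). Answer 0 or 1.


Step 1: Evaluate inner node
  1 AND 1 = 1
Step 2: Evaluate next node
  1 AND 1 = 1
Step 3: Evaluate root node
  1 OR 0 = 1

1


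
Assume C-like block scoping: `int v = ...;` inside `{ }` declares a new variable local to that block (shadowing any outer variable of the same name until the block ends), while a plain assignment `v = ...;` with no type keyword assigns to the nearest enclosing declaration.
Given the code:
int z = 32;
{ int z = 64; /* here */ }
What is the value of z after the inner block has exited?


Analyzing scoping rules:
Outer scope: declares z = 32
Inner block: 'int z = 64;' declares a NEW z that shadows the outer one
When the block exits the inner z goes out of scope; the outer z was never modified -> 32
Result: 32

32


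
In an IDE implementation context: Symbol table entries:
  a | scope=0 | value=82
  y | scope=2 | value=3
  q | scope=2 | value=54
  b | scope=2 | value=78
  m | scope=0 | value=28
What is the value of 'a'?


Searching symbol table for 'a':
  a | scope=0 | value=82 <- MATCH
  y | scope=2 | value=3
  q | scope=2 | value=54
  b | scope=2 | value=78
  m | scope=0 | value=28
Found 'a' at scope 0 with value 82

82


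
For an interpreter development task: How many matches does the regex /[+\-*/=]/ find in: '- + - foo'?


Pattern: /[+\-*/=]/ (operators)
Input: '- + - foo'
Scanning for matches:
  Match 1: '-'
  Match 2: '+'
  Match 3: '-'
Total matches: 3

3


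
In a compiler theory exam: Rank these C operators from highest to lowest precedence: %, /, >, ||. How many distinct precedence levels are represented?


Looking up precedence for each operator:
  % -> precedence 6
  / -> precedence 6
  > -> precedence 4
  || -> precedence 1
Sorted highest to lowest: %, /, >, ||
Distinct precedence values: [6, 4, 1]
Number of distinct levels: 3

3


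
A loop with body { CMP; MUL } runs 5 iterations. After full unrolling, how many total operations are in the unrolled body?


Loop body operations: CMP, MUL (2 ops per iteration)
Unrolling 5 iterations:
  Iteration 1: CMP, MUL (2 ops)
  Iteration 2: CMP, MUL (2 ops)
  Iteration 3: CMP, MUL (2 ops)
  Iteration 4: CMP, MUL (2 ops)
  Iteration 5: CMP, MUL (2 ops)
Total: 5 iterations * 2 ops/iter = 10 operations

10


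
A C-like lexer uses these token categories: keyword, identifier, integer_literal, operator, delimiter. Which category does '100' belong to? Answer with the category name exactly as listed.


Token: '100'
Checking categories:
  identifier: no
  integer_literal: YES
  operator: no
  keyword: no
  delimiter: no
Category: integer_literal

integer_literal


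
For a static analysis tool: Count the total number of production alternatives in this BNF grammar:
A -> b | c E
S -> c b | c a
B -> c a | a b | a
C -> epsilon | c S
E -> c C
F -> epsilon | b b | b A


Counting alternatives per rule:
  A: 2 alternative(s)
  S: 2 alternative(s)
  B: 3 alternative(s)
  C: 2 alternative(s)
  E: 1 alternative(s)
  F: 3 alternative(s)
Sum: 2 + 2 + 3 + 2 + 1 + 3 = 13

13


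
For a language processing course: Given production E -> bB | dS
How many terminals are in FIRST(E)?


Production: E -> bB | dS
Examining each alternative for leading terminals:
  E -> bB : first terminal = 'b'
  E -> dS : first terminal = 'd'
FIRST(E) = {b, d}
Count: 2

2


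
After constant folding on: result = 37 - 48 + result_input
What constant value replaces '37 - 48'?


Identifying constant sub-expression:
  Original: result = 37 - 48 + result_input
  37 and 48 are both compile-time constants
  Evaluating: 37 - 48 = -11
  After folding: result = -11 + result_input

-11


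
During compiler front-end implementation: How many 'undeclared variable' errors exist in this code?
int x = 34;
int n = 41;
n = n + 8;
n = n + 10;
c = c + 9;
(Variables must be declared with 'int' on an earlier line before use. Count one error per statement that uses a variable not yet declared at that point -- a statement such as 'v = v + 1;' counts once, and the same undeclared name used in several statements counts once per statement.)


Scanning code line by line:
  Line 1: declare 'x' -> declared = ['x']
  Line 2: declare 'n' -> declared = ['n', 'x']
  Line 3: use 'n' -> OK (declared)
  Line 4: use 'n' -> OK (declared)
  Line 5: use 'c' -> ERROR (undeclared)
Total undeclared variable errors: 1

1


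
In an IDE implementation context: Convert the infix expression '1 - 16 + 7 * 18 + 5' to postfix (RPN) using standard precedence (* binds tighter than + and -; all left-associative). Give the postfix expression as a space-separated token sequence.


Applying the shunting-yard algorithm:
  Operand 1 -> output
  Push '-' onto operator stack -> op-stack: [-]
  Operand 16 -> output
  See '+' (prec 1); top '-' (prec 1) >= it -> pop '-' to output
  Push '+' onto operator stack -> op-stack: [+]
  Operand 7 -> output
  Push '*' onto operator stack -> op-stack: [+, *]
  Operand 18 -> output
  See '+' (prec 1); top '*' (prec 2) >= it -> pop '*' to output
  See '+' (prec 1); top '+' (prec 1) >= it -> pop '+' to output
  Push '+' onto operator stack -> op-stack: [+]
  Operand 5 -> output
  End of input: pop '+' to output
Postfix result: 1 16 - 7 18 * + 5 +

1 16 - 7 18 * + 5 +


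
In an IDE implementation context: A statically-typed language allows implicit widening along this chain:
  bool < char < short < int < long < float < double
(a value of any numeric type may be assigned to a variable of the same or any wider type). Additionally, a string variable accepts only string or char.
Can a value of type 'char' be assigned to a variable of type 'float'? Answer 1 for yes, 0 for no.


Target variable type: float
Source value type: char
Numeric ranks: char=1, float=5
Widening allowed iff rank(source) <= rank(target): 1 <= 5? Yes
Result: 1

1


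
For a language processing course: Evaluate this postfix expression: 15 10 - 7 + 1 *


Processing tokens left to right:
Push 15, Push 10
Pop 15 and 10, compute 15 - 10 = 5, push 5
Push 7
Pop 5 and 7, compute 5 + 7 = 12, push 12
Push 1
Pop 12 and 1, compute 12 * 1 = 12, push 12
Stack result: 12

12


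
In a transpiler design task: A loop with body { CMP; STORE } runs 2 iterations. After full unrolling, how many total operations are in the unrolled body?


Loop body operations: CMP, STORE (2 ops per iteration)
Unrolling 2 iterations:
  Iteration 1: CMP, STORE (2 ops)
  Iteration 2: CMP, STORE (2 ops)
Total: 2 iterations * 2 ops/iter = 4 operations

4


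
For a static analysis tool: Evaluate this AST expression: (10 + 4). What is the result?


Expression: (10 + 4)
Evaluating step by step:
  10 + 4 = 14
Result: 14

14


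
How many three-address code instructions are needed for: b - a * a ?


Expression: b - a * a
Generating three-address code (respecting * over +/- precedence):
  Instruction 1: t1 = a * a
  Instruction 2: t2 = b - t1
Total instructions: 2

2


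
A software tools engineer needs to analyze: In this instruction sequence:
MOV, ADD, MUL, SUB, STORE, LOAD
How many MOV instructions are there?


Scanning instruction sequence for MOV:
  Position 1: MOV <- MATCH
  Position 2: ADD
  Position 3: MUL
  Position 4: SUB
  Position 5: STORE
  Position 6: LOAD
Matches at positions: [1]
Total MOV count: 1

1


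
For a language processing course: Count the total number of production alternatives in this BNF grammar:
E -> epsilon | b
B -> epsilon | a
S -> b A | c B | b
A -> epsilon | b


Counting alternatives per rule:
  E: 2 alternative(s)
  B: 2 alternative(s)
  S: 3 alternative(s)
  A: 2 alternative(s)
Sum: 2 + 2 + 3 + 2 = 9

9


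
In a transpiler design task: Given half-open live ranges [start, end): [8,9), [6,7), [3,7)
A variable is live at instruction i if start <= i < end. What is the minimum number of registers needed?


Live ranges:
  Var0: [8, 9)
  Var1: [6, 7)
  Var2: [3, 7)
Sweep-line events (position, delta, active):
  pos=3 start -> active=1
  pos=6 start -> active=2
  pos=7 end -> active=1
  pos=7 end -> active=0
  pos=8 start -> active=1
  pos=9 end -> active=0
Maximum simultaneous active: 2
Minimum registers needed: 2

2


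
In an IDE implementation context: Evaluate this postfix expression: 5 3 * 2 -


Processing tokens left to right:
Push 5, Push 3
Pop 5 and 3, compute 5 * 3 = 15, push 15
Push 2
Pop 15 and 2, compute 15 - 2 = 13, push 13
Stack result: 13

13


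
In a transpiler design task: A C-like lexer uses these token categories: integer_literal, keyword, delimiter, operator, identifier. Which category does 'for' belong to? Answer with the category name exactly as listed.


Token: 'for'
Checking categories:
  identifier: no
  integer_literal: no
  operator: no
  keyword: YES
  delimiter: no
Category: keyword

keyword


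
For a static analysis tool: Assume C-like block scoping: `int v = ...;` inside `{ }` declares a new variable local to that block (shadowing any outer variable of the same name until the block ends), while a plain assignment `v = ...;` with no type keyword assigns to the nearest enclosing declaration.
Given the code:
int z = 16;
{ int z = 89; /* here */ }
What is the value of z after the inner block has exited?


Analyzing scoping rules:
Outer scope: declares z = 16
Inner block: 'int z = 89;' declares a NEW z that shadows the outer one
When the block exits the inner z goes out of scope; the outer z was never modified -> 16
Result: 16

16


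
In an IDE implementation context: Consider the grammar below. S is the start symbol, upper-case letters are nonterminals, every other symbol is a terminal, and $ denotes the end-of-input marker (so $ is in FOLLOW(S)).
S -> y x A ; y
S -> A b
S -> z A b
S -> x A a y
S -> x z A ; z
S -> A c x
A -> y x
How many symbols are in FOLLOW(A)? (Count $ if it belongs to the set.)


S is the start symbol and does not occur in any rule body, so FOLLOW(S) = {$}.
Examining every occurrence of A in a rule body:
  S -> y x A ; y : A is followed by terminal ';' -> add ';'
  S -> A b : A is followed by terminal 'b' -> add 'b'
  S -> z A b : A is followed by terminal 'b' -> add 'b' (already in the set)
  S -> x A a y : A is followed by terminal 'a' -> add 'a'
  S -> x z A ; z : A is followed by terminal ';' -> add ';' (already in the set)
  S -> A c x : A is followed by terminal 'c' -> add 'c'
  A -> y x : A does not occur in the body -> contributes nothing
FOLLOW(A) = {;, a, b, c}
Count: 4

4


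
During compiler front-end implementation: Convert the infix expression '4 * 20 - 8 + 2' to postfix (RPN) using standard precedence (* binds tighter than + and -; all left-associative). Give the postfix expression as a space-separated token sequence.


Applying the shunting-yard algorithm:
  Operand 4 -> output
  Push '*' onto operator stack -> op-stack: [*]
  Operand 20 -> output
  See '-' (prec 1); top '*' (prec 2) >= it -> pop '*' to output
  Push '-' onto operator stack -> op-stack: [-]
  Operand 8 -> output
  See '+' (prec 1); top '-' (prec 1) >= it -> pop '-' to output
  Push '+' onto operator stack -> op-stack: [+]
  Operand 2 -> output
  End of input: pop '+' to output
Postfix result: 4 20 * 8 - 2 +

4 20 * 8 - 2 +


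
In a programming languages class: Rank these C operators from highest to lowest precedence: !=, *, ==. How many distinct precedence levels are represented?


Looking up precedence for each operator:
  != -> precedence 3
  * -> precedence 6
  == -> precedence 3
Sorted highest to lowest: *, !=, ==
Distinct precedence values: [6, 3]
Number of distinct levels: 2

2


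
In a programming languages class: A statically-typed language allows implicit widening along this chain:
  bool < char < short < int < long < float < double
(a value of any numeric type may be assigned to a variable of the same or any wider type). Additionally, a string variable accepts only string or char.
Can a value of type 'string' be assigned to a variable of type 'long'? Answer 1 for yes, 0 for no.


Target variable type: long
Source value type: string
Rule: string cannot widen to any numeric type
Result: 0

0


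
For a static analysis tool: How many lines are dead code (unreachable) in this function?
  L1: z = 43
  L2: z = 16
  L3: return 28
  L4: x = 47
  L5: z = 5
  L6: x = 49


Analyzing control flow:
  L1: reachable (before return)
  L2: reachable (before return)
  L3: reachable (return statement)
  L4: DEAD (after return at L3)
  L5: DEAD (after return at L3)
  L6: DEAD (after return at L3)
Return at L3, total lines = 6
Dead lines: L4 through L6
Count: 3

3


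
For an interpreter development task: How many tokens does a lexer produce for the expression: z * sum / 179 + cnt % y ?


Scanning 'z * sum / 179 + cnt % y'
Token 1: 'z' -> identifier
Token 2: '*' -> operator
Token 3: 'sum' -> identifier
Token 4: '/' -> operator
Token 5: '179' -> integer_literal
Token 6: '+' -> operator
Token 7: 'cnt' -> identifier
Token 8: '%' -> operator
Token 9: 'y' -> identifier
Total tokens: 9

9


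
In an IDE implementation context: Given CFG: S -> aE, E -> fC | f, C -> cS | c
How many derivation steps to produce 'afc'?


Grammar: S -> aE, E -> fC | f, C -> cS | c
Deriving 'afc':
Step 1: S -> aE => aE
Step 2: E -> fC => afC
Step 3: C -> c => afc
Total derivation steps: 3

3


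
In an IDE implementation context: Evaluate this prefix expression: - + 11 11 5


Parsing prefix expression: - + 11 11 5
Step 1: Innermost operation '+ 11 11'
  11 + 11 = 22
Step 2: Outer operation '- [22] 5'
  22 - 5 = 17

17


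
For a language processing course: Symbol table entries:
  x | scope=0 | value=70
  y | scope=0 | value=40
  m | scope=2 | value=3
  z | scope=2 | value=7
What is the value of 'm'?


Searching symbol table for 'm':
  x | scope=0 | value=70
  y | scope=0 | value=40
  m | scope=2 | value=3 <- MATCH
  z | scope=2 | value=7
Found 'm' at scope 2 with value 3

3


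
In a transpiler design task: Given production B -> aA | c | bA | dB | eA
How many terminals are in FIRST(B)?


Production: B -> aA | c | bA | dB | eA
Examining each alternative for leading terminals:
  B -> aA : first terminal = 'a'
  B -> c : first terminal = 'c'
  B -> bA : first terminal = 'b'
  B -> dB : first terminal = 'd'
  B -> eA : first terminal = 'e'
FIRST(B) = {a, b, c, d, e}
Count: 5

5


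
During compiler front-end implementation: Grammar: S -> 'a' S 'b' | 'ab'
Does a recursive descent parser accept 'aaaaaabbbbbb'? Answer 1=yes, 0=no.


Grammar accepts strings of the form a^n b^n (n >= 1)
Word: 'aaaaaabbbbbb'
Counting: 6 a's and 6 b's
Check: 6 == 6? Yes
Derivation (S -> aSb applied 5 time(s), then S -> ab): S => aSb => aaSbb => aaaSbbb => aaaaSbbbb => aaaaaSbbbbb => aaaaaabbbbbb
Accepted

1


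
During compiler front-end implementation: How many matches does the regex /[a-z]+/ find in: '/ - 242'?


Pattern: /[a-z]+/ (identifiers)
Input: '/ - 242'
Scanning for matches:
Total matches: 0

0


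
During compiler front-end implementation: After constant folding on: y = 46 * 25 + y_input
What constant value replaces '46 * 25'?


Identifying constant sub-expression:
  Original: y = 46 * 25 + y_input
  46 and 25 are both compile-time constants
  Evaluating: 46 * 25 = 1150
  After folding: y = 1150 + y_input

1150
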